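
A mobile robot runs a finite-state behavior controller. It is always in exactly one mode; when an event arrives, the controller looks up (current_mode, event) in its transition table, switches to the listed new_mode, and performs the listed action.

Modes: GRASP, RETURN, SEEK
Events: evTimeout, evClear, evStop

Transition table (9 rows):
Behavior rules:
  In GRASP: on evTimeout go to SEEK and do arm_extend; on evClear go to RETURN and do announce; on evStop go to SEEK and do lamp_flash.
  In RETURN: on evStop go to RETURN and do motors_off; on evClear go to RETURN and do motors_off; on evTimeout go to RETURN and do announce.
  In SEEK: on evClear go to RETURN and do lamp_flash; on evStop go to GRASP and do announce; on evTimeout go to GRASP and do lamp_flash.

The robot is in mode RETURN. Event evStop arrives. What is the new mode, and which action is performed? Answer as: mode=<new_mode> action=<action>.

current mode = RETURN; filter table to that mode:
  (RETURN, evStop) → (RETURN, motors_off)  ← event matches
  (RETURN, evClear) → (RETURN, motors_off)
  (RETURN, evTimeout) → (RETURN, announce)
event = evStop selects (RETURN, motors_off)

mode=RETURN action=motors_off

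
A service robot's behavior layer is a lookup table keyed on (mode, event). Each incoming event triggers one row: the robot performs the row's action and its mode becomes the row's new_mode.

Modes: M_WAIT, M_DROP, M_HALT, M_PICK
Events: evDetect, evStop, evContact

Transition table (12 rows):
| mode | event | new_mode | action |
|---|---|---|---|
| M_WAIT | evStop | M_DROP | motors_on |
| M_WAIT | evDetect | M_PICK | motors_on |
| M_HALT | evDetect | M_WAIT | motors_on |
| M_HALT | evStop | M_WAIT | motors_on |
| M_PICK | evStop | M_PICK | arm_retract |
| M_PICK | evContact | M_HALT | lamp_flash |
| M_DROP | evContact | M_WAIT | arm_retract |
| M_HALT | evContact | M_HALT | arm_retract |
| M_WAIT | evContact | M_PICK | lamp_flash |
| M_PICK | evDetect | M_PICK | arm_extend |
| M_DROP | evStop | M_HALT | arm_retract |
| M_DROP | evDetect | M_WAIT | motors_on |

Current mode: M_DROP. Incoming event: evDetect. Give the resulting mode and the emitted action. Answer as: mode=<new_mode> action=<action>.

mode=M_WAIT action=motors_on

current mode = M_DROP; filter table to that mode:
  (M_DROP, evContact) → (M_WAIT, arm_retract)
  (M_DROP, evStop) → (M_HALT, arm_retract)
  (M_DROP, evDetect) → (M_WAIT, motors_on)  ← event matches
event = evDetect selects (M_WAIT, motors_on)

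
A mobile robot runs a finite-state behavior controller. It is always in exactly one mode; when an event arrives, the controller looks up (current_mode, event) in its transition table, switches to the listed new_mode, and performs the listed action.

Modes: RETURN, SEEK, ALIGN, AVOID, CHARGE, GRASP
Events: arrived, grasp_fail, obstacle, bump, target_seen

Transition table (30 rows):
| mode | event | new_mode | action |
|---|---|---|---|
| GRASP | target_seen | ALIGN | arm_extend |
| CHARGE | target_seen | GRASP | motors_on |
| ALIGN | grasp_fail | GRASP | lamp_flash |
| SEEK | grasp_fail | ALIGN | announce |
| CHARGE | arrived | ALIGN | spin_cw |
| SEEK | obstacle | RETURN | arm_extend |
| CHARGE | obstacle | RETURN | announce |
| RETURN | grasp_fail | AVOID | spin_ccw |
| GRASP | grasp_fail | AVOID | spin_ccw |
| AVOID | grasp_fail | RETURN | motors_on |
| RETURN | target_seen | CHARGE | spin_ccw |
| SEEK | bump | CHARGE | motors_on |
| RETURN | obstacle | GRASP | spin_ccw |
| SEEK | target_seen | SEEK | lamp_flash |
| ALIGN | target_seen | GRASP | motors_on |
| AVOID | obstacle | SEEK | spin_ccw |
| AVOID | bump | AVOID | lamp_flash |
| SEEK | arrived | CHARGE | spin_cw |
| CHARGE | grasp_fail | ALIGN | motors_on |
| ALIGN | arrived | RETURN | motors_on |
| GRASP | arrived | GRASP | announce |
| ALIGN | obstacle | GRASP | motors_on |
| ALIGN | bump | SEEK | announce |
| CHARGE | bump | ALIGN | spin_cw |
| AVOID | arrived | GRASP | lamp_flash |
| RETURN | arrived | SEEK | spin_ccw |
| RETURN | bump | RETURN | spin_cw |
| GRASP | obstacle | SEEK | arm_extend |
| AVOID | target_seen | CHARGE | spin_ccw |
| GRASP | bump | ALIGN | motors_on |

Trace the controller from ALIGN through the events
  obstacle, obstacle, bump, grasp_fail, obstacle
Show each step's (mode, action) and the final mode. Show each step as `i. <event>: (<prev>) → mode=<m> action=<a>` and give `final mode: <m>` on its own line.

final mode: GRASP

1. obstacle: (ALIGN) → mode=GRASP action=motors_on
2. obstacle: (GRASP) → mode=SEEK action=arm_extend
3. bump: (SEEK) → mode=CHARGE action=motors_on
4. grasp_fail: (CHARGE) → mode=ALIGN action=motors_on
5. obstacle: (ALIGN) → mode=GRASP action=motors_on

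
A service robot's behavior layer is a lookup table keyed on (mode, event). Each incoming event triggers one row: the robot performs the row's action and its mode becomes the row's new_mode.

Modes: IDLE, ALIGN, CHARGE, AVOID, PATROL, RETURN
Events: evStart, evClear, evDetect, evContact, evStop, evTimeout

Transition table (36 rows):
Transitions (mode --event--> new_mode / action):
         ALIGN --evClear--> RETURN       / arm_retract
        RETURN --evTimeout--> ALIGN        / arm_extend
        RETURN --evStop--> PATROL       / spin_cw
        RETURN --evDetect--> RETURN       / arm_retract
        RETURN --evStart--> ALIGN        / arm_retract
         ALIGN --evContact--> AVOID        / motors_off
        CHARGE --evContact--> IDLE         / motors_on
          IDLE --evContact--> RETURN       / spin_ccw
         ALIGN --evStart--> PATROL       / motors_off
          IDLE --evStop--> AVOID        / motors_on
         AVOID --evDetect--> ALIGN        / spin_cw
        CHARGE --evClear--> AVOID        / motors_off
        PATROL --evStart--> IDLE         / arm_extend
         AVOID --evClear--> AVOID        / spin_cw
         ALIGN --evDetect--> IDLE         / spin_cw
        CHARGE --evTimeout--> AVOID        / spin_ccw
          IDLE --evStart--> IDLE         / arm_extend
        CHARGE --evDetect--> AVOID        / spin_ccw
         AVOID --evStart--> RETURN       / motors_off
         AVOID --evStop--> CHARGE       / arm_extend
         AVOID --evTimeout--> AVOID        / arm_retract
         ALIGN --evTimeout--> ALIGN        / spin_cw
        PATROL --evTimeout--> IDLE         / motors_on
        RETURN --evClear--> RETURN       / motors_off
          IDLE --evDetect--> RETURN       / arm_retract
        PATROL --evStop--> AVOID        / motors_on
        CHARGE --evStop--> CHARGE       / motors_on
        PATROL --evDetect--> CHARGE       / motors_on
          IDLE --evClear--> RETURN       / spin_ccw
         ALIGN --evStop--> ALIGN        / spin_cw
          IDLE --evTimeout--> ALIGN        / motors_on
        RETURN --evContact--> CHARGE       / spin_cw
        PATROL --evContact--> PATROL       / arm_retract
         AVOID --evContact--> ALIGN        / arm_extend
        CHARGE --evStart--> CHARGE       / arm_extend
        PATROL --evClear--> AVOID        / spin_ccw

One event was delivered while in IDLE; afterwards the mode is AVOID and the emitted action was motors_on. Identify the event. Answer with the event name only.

try evStart: (IDLE, evStart) → (IDLE, arm_extend)
try evClear: (IDLE, evClear) → (RETURN, spin_ccw)
try evDetect: (IDLE, evDetect) → (RETURN, arm_retract)
try evContact: (IDLE, evContact) → (RETURN, spin_ccw)
try evStop: (IDLE, evStop) → (AVOID, motors_on)  ← matches
try evTimeout: (IDLE, evTimeout) → (ALIGN, motors_on)

evStop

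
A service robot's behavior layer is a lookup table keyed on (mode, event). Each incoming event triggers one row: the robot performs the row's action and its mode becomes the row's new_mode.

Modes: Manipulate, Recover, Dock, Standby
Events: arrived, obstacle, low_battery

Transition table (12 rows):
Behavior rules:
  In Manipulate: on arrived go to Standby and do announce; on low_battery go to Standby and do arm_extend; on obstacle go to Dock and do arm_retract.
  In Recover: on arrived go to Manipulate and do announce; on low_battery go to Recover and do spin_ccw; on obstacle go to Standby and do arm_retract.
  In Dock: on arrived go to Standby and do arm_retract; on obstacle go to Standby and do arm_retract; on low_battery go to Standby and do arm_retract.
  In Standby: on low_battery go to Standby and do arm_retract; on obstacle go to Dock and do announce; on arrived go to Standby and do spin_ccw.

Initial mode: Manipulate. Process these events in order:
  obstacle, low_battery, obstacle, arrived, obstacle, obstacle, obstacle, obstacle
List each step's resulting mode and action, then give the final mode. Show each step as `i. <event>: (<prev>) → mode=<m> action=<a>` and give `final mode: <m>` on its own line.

final mode: Standby

1. obstacle: (Manipulate) → mode=Dock action=arm_retract
2. low_battery: (Dock) → mode=Standby action=arm_retract
3. obstacle: (Standby) → mode=Dock action=announce
4. arrived: (Dock) → mode=Standby action=arm_retract
5. obstacle: (Standby) → mode=Dock action=announce
6. obstacle: (Dock) → mode=Standby action=arm_retract
7. obstacle: (Standby) → mode=Dock action=announce
8. obstacle: (Dock) → mode=Standby action=arm_retract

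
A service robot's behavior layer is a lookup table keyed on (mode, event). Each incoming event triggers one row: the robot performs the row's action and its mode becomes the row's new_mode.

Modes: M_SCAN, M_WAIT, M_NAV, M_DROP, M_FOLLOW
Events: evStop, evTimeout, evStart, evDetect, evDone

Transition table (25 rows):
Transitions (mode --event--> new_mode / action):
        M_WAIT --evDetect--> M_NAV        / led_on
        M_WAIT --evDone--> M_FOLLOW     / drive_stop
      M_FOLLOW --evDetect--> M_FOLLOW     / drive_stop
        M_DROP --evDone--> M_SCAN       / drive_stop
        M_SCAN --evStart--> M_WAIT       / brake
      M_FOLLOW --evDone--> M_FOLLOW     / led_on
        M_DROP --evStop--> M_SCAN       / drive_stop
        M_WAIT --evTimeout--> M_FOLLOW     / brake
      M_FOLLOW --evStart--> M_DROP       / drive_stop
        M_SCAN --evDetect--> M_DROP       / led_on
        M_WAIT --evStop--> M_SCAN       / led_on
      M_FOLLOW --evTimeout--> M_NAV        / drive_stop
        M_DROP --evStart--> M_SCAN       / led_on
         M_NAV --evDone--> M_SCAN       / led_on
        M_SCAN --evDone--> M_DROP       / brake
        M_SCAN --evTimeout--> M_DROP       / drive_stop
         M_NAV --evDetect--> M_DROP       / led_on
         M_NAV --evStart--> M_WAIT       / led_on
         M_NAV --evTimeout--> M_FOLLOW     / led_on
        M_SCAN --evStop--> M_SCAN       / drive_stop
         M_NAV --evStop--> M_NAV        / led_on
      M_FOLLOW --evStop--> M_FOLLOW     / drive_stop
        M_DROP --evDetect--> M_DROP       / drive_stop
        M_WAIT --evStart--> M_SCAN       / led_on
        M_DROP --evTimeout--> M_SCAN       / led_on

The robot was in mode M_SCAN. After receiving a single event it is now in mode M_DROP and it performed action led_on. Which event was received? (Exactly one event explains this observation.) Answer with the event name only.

try evStop: (M_SCAN, evStop) → (M_SCAN, drive_stop)
try evTimeout: (M_SCAN, evTimeout) → (M_DROP, drive_stop)
try evStart: (M_SCAN, evStart) → (M_WAIT, brake)
try evDetect: (M_SCAN, evDetect) → (M_DROP, led_on)  ← matches
try evDone: (M_SCAN, evDone) → (M_DROP, brake)

evDetect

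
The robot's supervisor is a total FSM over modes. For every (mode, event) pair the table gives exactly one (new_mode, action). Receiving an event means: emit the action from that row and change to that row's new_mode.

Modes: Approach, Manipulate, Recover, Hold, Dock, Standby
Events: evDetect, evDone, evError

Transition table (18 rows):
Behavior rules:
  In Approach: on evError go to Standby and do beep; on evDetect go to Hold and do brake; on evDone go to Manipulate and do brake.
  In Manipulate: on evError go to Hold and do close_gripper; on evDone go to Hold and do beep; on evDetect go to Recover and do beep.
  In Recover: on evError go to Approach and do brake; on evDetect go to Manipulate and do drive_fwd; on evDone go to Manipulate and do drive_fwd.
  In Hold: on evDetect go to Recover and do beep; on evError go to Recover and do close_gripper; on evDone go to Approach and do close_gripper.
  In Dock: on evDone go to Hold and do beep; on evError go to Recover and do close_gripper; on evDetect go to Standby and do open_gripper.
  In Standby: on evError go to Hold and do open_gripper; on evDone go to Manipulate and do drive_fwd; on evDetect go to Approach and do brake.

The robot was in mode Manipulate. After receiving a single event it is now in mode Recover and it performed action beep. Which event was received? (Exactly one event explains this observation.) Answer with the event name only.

try evDetect: (Manipulate, evDetect) → (Recover, beep)  ← matches
try evDone: (Manipulate, evDone) → (Hold, beep)
try evError: (Manipulate, evError) → (Hold, close_gripper)

evDetect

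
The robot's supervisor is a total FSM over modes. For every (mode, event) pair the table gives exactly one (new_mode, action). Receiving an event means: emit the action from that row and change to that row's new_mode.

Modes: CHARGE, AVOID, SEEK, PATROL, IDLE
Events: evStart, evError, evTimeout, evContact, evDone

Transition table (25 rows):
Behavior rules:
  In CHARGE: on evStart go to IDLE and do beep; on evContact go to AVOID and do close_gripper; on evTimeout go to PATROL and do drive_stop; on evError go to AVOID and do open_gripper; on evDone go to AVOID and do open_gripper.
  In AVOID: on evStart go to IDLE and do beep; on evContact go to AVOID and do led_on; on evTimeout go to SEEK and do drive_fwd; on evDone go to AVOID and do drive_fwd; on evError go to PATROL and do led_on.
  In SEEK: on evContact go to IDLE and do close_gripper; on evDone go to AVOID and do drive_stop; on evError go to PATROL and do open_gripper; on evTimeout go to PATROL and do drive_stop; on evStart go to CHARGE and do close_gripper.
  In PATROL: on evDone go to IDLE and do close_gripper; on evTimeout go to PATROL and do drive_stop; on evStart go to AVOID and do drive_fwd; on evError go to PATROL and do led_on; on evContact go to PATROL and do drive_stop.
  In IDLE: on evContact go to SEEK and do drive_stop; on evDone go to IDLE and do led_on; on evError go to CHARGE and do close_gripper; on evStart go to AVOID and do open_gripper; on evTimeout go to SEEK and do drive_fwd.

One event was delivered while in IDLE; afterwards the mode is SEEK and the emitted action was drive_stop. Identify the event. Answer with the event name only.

evContact

try evStart: (IDLE, evStart) → (AVOID, open_gripper)
try evError: (IDLE, evError) → (CHARGE, close_gripper)
try evTimeout: (IDLE, evTimeout) → (SEEK, drive_fwd)
try evContact: (IDLE, evContact) → (SEEK, drive_stop)  ← matches
try evDone: (IDLE, evDone) → (IDLE, led_on)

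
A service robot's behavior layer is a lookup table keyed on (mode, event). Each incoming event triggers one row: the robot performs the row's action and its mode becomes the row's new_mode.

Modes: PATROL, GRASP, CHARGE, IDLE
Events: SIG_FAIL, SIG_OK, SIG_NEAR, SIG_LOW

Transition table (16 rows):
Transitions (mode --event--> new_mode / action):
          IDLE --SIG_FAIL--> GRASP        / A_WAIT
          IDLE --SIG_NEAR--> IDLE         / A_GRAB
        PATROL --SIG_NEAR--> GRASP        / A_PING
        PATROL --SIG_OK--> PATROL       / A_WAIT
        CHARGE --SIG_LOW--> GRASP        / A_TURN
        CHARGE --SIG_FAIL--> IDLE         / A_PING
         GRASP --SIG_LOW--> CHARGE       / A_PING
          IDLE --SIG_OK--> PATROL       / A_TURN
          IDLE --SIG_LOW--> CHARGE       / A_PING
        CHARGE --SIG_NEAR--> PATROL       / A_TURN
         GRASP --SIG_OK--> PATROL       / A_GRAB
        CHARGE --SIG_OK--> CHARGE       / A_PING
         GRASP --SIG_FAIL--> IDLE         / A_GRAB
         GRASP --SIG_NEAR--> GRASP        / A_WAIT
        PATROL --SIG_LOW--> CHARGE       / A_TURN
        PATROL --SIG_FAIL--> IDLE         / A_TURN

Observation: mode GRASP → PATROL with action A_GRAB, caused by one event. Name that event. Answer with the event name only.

try SIG_FAIL: (GRASP, SIG_FAIL) → (IDLE, A_GRAB)
try SIG_OK: (GRASP, SIG_OK) → (PATROL, A_GRAB)  ← matches
try SIG_NEAR: (GRASP, SIG_NEAR) → (GRASP, A_WAIT)
try SIG_LOW: (GRASP, SIG_LOW) → (CHARGE, A_PING)

SIG_OK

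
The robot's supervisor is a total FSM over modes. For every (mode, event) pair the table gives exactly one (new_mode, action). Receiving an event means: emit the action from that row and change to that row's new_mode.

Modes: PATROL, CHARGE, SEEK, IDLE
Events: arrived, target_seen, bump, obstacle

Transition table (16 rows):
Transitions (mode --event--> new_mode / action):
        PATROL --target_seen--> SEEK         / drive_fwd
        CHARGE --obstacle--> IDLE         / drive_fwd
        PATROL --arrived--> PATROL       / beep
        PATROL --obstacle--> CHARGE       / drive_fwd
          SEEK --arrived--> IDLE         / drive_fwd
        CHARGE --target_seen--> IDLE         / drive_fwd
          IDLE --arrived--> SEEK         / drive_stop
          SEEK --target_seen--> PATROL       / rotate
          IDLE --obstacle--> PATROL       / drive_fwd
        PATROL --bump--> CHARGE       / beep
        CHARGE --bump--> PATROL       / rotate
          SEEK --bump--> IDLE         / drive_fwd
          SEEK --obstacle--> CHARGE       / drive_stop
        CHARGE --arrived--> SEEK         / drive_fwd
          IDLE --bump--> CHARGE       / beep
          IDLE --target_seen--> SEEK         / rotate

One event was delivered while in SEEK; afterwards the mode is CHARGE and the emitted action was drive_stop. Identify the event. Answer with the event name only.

obstacle

try arrived: (SEEK, arrived) → (IDLE, drive_fwd)
try target_seen: (SEEK, target_seen) → (PATROL, rotate)
try bump: (SEEK, bump) → (IDLE, drive_fwd)
try obstacle: (SEEK, obstacle) → (CHARGE, drive_stop)  ← matches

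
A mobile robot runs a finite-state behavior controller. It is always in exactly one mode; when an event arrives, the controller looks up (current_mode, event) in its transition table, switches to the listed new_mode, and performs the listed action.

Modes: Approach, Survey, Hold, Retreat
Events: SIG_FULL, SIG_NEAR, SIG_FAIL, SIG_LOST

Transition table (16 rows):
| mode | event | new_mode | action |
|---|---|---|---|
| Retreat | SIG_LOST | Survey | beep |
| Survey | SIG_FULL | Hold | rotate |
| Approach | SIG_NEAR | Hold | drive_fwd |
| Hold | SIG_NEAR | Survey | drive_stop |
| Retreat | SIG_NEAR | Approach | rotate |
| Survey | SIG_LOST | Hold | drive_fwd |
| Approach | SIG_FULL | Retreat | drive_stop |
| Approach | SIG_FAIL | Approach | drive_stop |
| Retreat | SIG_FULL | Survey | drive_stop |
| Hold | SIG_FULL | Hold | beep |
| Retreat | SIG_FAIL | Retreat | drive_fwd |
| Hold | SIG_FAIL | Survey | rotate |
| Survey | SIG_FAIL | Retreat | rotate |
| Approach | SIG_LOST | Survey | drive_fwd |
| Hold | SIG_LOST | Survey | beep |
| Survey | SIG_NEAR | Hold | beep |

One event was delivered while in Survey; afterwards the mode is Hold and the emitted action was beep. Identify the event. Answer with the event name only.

SIG_NEAR

try SIG_FULL: (Survey, SIG_FULL) → (Hold, rotate)
try SIG_NEAR: (Survey, SIG_NEAR) → (Hold, beep)  ← matches
try SIG_FAIL: (Survey, SIG_FAIL) → (Retreat, rotate)
try SIG_LOST: (Survey, SIG_LOST) → (Hold, drive_fwd)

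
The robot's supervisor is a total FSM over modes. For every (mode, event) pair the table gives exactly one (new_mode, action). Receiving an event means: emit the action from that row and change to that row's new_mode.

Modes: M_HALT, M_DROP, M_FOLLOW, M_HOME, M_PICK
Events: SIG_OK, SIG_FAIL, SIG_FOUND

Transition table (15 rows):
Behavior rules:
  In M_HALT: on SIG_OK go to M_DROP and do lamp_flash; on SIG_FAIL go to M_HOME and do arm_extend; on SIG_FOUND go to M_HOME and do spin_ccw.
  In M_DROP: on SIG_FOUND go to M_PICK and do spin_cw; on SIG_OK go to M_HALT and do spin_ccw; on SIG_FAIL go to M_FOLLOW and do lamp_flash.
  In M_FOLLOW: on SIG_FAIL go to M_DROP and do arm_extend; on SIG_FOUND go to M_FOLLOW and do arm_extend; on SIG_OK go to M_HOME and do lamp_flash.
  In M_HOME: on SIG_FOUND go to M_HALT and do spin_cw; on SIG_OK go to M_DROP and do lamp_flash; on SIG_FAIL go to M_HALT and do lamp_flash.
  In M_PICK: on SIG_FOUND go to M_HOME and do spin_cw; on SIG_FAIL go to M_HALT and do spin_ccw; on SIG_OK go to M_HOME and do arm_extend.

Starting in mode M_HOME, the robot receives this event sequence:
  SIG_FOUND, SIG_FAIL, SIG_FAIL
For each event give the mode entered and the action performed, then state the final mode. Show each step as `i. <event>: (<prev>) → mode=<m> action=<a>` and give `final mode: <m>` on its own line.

1. SIG_FOUND: (M_HOME) → mode=M_HALT action=spin_cw
2. SIG_FAIL: (M_HALT) → mode=M_HOME action=arm_extend
3. SIG_FAIL: (M_HOME) → mode=M_HALT action=lamp_flash

final mode: M_HALT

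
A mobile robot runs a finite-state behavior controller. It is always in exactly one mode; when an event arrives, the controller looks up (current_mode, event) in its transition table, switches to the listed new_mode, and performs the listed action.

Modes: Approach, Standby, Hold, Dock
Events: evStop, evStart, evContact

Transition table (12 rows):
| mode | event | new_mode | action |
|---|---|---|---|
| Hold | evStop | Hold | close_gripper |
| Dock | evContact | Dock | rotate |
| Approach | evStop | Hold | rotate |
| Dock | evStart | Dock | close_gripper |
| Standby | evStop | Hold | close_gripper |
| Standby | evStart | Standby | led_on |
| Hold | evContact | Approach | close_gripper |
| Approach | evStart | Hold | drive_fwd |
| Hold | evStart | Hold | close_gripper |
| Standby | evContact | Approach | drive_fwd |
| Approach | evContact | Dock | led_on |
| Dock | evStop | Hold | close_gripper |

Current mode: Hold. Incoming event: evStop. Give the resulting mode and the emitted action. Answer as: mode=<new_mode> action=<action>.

current mode = Hold; filter table to that mode:
  (Hold, evStop) → (Hold, close_gripper)  ← event matches
  (Hold, evContact) → (Approach, close_gripper)
  (Hold, evStart) → (Hold, close_gripper)
event = evStop selects (Hold, close_gripper)

mode=Hold action=close_gripper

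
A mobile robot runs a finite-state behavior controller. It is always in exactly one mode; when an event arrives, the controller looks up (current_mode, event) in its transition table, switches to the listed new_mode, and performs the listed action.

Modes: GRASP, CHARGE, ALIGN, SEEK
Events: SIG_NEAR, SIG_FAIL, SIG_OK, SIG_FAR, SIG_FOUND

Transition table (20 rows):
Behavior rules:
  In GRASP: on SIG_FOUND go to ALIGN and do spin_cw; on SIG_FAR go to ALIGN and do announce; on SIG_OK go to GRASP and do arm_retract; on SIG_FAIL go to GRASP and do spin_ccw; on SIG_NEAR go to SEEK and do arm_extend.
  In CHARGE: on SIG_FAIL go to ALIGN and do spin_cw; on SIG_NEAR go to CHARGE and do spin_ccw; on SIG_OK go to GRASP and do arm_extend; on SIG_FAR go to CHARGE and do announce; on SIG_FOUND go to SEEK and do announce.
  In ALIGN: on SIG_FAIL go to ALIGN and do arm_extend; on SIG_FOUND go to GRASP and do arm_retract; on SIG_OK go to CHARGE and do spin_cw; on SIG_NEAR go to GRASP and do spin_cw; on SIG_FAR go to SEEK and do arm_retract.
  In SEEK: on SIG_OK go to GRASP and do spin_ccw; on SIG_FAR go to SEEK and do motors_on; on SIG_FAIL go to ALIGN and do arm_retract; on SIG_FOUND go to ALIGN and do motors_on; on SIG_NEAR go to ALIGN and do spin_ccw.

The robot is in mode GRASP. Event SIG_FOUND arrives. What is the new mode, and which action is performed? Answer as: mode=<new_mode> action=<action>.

mode=ALIGN action=spin_cw

current mode = GRASP; filter table to that mode:
  (GRASP, SIG_FOUND) → (ALIGN, spin_cw)  ← event matches
  (GRASP, SIG_FAR) → (ALIGN, announce)
  (GRASP, SIG_OK) → (GRASP, arm_retract)
  (GRASP, SIG_FAIL) → (GRASP, spin_ccw)
  (GRASP, SIG_NEAR) → (SEEK, arm_extend)
event = SIG_FOUND selects (ALIGN, spin_cw)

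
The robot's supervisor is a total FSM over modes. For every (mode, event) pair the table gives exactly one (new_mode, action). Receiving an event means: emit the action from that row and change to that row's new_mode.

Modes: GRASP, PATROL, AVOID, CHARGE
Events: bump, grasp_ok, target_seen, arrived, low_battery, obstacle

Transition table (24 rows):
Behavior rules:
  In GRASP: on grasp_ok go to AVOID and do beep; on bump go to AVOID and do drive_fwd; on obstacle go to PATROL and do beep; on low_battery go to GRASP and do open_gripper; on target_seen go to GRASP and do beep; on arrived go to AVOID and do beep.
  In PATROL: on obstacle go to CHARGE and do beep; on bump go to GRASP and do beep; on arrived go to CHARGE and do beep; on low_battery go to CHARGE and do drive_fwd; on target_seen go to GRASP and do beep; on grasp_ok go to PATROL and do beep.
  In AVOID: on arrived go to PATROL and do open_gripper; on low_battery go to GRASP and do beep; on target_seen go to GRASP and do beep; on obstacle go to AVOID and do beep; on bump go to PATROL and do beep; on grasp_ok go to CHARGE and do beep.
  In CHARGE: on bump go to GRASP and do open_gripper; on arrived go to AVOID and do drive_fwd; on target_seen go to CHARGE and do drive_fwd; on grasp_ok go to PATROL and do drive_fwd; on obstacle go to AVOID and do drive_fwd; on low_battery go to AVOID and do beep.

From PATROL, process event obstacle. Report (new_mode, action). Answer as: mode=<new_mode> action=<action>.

current mode = PATROL; filter table to that mode:
  (PATROL, obstacle) → (CHARGE, beep)  ← event matches
  (PATROL, bump) → (GRASP, beep)
  (PATROL, arrived) → (CHARGE, beep)
  (PATROL, low_battery) → (CHARGE, drive_fwd)
  (PATROL, target_seen) → (GRASP, beep)
  (PATROL, grasp_ok) → (PATROL, beep)
event = obstacle selects (CHARGE, beep)

mode=CHARGE action=beep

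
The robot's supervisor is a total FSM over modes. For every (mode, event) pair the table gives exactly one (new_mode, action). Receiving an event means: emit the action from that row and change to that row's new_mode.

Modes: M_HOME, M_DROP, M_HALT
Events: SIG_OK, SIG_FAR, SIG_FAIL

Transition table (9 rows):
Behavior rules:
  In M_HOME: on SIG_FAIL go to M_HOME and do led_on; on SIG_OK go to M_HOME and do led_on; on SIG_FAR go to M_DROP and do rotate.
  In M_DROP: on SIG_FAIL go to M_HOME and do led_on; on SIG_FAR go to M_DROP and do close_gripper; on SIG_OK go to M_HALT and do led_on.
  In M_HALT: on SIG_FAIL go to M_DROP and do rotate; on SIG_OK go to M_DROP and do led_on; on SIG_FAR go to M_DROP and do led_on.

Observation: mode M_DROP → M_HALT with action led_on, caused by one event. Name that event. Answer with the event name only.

SIG_OK

try SIG_OK: (M_DROP, SIG_OK) → (M_HALT, led_on)  ← matches
try SIG_FAR: (M_DROP, SIG_FAR) → (M_DROP, close_gripper)
try SIG_FAIL: (M_DROP, SIG_FAIL) → (M_HOME, led_on)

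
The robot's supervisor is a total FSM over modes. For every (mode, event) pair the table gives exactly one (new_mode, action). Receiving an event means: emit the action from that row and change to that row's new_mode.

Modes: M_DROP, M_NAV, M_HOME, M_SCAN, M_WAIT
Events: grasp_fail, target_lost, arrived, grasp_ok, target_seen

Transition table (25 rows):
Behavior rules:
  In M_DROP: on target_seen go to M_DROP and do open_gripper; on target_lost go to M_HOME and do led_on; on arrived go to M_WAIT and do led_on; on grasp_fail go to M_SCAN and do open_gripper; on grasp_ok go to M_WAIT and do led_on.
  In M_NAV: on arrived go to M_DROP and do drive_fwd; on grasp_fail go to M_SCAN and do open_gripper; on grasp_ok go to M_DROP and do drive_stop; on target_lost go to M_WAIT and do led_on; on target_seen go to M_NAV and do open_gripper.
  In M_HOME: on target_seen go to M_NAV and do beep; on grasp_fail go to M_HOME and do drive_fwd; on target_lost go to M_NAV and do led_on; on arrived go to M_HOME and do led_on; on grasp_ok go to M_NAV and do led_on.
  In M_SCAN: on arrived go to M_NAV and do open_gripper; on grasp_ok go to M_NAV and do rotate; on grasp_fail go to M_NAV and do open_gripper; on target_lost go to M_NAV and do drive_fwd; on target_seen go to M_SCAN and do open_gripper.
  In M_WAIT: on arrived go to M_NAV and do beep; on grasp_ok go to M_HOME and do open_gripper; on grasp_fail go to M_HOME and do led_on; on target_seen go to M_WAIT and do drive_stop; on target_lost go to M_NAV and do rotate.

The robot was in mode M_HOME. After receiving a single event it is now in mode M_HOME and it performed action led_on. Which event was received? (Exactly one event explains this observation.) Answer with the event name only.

try grasp_fail: (M_HOME, grasp_fail) → (M_HOME, drive_fwd)
try target_lost: (M_HOME, target_lost) → (M_NAV, led_on)
try arrived: (M_HOME, arrived) → (M_HOME, led_on)  ← matches
try grasp_ok: (M_HOME, grasp_ok) → (M_NAV, led_on)
try target_seen: (M_HOME, target_seen) → (M_NAV, beep)

arrived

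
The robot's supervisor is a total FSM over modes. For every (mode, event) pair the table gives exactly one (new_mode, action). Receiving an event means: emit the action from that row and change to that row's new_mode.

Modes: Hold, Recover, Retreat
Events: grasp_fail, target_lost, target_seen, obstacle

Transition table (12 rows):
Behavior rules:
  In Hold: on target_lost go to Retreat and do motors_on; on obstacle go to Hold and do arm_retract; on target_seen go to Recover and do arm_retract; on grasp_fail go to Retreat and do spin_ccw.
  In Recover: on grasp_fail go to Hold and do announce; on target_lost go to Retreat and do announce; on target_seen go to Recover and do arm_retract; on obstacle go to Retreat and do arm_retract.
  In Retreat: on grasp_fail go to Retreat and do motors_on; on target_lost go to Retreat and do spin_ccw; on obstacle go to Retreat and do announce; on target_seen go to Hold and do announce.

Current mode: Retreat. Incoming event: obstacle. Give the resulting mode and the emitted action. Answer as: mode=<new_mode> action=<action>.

current mode = Retreat; filter table to that mode:
  (Retreat, grasp_fail) → (Retreat, motors_on)
  (Retreat, target_lost) → (Retreat, spin_ccw)
  (Retreat, obstacle) → (Retreat, announce)  ← event matches
  (Retreat, target_seen) → (Hold, announce)
event = obstacle selects (Retreat, announce)

mode=Retreat action=announce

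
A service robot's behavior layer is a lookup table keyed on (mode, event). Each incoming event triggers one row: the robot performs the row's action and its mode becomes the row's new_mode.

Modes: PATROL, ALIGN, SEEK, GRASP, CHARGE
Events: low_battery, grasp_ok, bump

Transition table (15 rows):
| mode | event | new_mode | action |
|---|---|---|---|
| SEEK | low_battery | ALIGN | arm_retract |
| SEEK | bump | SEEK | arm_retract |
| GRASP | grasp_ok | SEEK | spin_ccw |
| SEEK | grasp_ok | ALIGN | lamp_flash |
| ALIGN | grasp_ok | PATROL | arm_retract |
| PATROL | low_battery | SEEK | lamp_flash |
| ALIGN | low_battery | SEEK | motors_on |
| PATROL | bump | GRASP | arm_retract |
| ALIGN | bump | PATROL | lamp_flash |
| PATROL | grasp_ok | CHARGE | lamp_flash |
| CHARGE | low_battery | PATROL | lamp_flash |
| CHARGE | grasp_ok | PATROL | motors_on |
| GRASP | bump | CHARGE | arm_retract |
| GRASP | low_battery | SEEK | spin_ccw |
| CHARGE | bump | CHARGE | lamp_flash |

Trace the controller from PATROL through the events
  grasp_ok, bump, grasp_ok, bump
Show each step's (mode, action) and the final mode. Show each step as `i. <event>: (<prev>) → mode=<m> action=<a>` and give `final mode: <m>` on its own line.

final mode: GRASP

1. grasp_ok: (PATROL) → mode=CHARGE action=lamp_flash
2. bump: (CHARGE) → mode=CHARGE action=lamp_flash
3. grasp_ok: (CHARGE) → mode=PATROL action=motors_on
4. bump: (PATROL) → mode=GRASP action=arm_retract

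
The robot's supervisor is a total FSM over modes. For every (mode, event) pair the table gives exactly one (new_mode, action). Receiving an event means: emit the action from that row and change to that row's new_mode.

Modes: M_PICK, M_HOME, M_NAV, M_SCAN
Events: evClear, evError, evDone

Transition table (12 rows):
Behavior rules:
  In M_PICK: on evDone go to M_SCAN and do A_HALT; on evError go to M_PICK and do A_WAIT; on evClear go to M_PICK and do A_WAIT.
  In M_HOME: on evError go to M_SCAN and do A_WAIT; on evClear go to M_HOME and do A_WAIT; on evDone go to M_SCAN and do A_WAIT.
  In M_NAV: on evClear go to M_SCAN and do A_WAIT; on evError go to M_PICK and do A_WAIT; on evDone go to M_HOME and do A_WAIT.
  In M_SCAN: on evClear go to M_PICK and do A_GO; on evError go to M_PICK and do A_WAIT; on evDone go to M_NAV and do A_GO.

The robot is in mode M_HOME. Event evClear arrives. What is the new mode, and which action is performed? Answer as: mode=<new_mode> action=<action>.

current mode = M_HOME; filter table to that mode:
  (M_HOME, evError) → (M_SCAN, A_WAIT)
  (M_HOME, evClear) → (M_HOME, A_WAIT)  ← event matches
  (M_HOME, evDone) → (M_SCAN, A_WAIT)
event = evClear selects (M_HOME, A_WAIT)

mode=M_HOME action=A_WAIT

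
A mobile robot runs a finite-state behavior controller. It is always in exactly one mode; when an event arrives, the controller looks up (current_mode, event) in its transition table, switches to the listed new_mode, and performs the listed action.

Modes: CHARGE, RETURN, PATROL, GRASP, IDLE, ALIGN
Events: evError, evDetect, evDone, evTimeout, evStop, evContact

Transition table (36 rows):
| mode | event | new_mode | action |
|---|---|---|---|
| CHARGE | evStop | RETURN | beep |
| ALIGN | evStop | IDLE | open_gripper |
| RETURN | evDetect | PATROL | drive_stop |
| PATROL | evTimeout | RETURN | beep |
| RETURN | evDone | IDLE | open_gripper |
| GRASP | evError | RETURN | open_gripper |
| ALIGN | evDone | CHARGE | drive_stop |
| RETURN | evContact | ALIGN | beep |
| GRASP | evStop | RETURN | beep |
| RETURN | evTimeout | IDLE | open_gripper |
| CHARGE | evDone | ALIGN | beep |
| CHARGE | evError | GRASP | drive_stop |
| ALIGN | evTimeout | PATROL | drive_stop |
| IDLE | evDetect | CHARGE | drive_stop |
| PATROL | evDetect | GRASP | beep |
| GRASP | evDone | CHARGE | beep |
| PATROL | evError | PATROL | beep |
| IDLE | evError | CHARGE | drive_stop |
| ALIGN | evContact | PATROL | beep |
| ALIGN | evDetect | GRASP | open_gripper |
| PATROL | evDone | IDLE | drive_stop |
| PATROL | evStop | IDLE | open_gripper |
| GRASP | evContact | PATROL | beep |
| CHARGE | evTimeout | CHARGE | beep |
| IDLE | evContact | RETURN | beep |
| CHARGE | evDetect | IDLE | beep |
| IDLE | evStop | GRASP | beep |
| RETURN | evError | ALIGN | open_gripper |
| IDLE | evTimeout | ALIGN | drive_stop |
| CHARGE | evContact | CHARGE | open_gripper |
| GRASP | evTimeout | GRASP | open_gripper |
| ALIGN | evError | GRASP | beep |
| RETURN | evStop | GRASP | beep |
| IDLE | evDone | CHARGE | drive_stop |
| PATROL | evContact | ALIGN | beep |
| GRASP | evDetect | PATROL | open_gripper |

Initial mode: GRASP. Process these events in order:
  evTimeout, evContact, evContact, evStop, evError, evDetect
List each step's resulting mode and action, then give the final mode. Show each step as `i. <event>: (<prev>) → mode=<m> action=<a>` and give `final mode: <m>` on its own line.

final mode: IDLE

1. evTimeout: (GRASP) → mode=GRASP action=open_gripper
2. evContact: (GRASP) → mode=PATROL action=beep
3. evContact: (PATROL) → mode=ALIGN action=beep
4. evStop: (ALIGN) → mode=IDLE action=open_gripper
5. evError: (IDLE) → mode=CHARGE action=drive_stop
6. evDetect: (CHARGE) → mode=IDLE action=beep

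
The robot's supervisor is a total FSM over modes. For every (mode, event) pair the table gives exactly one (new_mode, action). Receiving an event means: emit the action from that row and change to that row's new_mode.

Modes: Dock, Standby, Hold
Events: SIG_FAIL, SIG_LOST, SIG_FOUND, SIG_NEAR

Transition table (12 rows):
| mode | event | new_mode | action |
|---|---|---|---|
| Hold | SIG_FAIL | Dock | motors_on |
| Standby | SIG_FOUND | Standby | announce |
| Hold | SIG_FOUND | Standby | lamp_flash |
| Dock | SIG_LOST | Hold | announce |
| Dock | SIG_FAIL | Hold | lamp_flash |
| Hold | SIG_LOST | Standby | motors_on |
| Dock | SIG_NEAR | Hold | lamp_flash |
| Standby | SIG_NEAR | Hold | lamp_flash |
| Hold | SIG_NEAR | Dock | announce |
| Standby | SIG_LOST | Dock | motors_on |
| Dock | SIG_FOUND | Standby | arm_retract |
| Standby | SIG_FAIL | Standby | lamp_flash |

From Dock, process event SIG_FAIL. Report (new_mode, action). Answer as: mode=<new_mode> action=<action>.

current mode = Dock; filter table to that mode:
  (Dock, SIG_LOST) → (Hold, announce)
  (Dock, SIG_FAIL) → (Hold, lamp_flash)  ← event matches
  (Dock, SIG_NEAR) → (Hold, lamp_flash)
  (Dock, SIG_FOUND) → (Standby, arm_retract)
event = SIG_FAIL selects (Hold, lamp_flash)

mode=Hold action=lamp_flash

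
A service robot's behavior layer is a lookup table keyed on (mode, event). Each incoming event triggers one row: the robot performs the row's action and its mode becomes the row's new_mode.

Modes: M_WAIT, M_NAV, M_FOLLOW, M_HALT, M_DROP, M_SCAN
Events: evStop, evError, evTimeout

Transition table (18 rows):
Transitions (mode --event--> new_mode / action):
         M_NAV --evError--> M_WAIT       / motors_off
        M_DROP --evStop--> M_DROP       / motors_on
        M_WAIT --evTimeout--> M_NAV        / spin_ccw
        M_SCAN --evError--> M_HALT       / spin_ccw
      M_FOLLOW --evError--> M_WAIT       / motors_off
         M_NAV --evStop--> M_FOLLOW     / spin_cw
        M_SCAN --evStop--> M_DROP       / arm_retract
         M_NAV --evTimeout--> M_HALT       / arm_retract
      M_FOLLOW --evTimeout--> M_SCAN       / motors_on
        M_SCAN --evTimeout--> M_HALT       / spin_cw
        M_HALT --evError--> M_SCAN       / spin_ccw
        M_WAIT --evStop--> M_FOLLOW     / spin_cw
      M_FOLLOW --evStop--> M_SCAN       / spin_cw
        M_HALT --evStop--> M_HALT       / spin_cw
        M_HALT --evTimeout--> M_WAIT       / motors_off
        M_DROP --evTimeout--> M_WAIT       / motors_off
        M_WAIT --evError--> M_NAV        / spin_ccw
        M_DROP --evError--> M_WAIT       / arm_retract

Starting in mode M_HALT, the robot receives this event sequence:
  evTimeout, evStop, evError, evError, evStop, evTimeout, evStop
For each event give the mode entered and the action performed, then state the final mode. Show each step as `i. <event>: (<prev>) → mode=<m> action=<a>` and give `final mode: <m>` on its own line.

final mode: M_DROP

1. evTimeout: (M_HALT) → mode=M_WAIT action=motors_off
2. evStop: (M_WAIT) → mode=M_FOLLOW action=spin_cw
3. evError: (M_FOLLOW) → mode=M_WAIT action=motors_off
4. evError: (M_WAIT) → mode=M_NAV action=spin_ccw
5. evStop: (M_NAV) → mode=M_FOLLOW action=spin_cw
6. evTimeout: (M_FOLLOW) → mode=M_SCAN action=motors_on
7. evStop: (M_SCAN) → mode=M_DROP action=arm_retract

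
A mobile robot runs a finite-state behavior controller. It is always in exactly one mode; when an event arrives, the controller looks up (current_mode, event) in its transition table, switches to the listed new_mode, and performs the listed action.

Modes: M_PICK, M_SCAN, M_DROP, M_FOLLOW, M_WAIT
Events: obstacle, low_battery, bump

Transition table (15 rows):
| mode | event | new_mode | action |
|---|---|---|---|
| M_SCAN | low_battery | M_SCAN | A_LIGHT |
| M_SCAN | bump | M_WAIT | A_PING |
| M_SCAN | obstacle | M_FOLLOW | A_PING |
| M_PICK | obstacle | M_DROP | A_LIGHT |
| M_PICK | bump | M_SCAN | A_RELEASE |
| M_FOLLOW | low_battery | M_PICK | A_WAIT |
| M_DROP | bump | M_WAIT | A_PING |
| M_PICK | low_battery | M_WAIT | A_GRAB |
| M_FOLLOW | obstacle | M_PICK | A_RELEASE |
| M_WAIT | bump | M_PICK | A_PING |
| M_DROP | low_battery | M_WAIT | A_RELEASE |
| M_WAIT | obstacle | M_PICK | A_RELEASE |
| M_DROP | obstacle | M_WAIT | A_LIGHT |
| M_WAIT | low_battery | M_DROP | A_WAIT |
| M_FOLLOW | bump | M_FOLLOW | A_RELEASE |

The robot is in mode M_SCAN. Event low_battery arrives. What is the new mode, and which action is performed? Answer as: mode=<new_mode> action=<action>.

mode=M_SCAN action=A_LIGHT

current mode = M_SCAN; filter table to that mode:
  (M_SCAN, low_battery) → (M_SCAN, A_LIGHT)  ← event matches
  (M_SCAN, bump) → (M_WAIT, A_PING)
  (M_SCAN, obstacle) → (M_FOLLOW, A_PING)
event = low_battery selects (M_SCAN, A_LIGHT)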